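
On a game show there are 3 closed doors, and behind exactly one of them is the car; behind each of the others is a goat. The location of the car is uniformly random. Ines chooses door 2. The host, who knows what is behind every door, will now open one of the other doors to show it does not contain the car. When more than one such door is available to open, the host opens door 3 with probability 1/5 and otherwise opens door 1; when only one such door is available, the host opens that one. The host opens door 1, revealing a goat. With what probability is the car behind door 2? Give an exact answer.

4/9

Apply Bayes' rule, conditioning on where the car actually is.
If it is behind door 1 (prior 1/3): the host opened door 1, so this case is ruled out; weight (1/3)·0 = 0.
If it is behind door 2 (prior 1/3): door 3 is available but not opened, probability 4/5; weight (1/3)·(4/5) = 4/15.
If it is behind door 3 (prior 1/3): only door 1 is available, probability 1; weight (1/3)·1 = 1/3.
The weights sum to 3/5.
So P(the car behind door 2 | the host opened door 1) = (4/15) / (3/5) = 4/9.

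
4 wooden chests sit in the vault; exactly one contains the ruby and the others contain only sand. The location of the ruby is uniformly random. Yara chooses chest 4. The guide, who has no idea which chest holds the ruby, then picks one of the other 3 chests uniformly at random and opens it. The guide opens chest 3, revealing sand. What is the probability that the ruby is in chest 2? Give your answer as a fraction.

Apply Bayes' rule, conditioning on where the ruby actually is.
If it is in any of chests 1, 2, and 4 (prior 1/4 each): the guide picks chest 3 with probability 1/3 regardless, and it is not the prize; weight (1/4)·(1/3) = 1/12 each.
If it is in chest 3 (prior 1/4): the guide opened chest 3, so this case is ruled out; weight (1/4)·0 = 0.
The weights sum to 1/4.
So P(the ruby in chest 2 | the guide opened chest 3) = (1/12) / (1/4) = 1/3.

1/3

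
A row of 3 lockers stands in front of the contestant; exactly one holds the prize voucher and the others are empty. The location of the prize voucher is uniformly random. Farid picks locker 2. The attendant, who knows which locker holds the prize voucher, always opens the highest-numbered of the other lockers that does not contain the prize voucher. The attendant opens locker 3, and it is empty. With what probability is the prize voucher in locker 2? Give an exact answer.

1/2

Condition on the true location of the prize voucher.
If it is in either of lockers 1 and 2 (prior 1/3 each): locker 3 is the highest-numbered option available, probability 1; weight (1/3)·1 = 1/3 each.
If it is in locker 3 (prior 1/3): the attendant opened locker 3, so this case is ruled out; weight (1/3)·0 = 0.
The weights sum to 2/3.
So P(the prize voucher in locker 2 | the attendant opened locker 3) = (1/3) / (2/3) = 1/2.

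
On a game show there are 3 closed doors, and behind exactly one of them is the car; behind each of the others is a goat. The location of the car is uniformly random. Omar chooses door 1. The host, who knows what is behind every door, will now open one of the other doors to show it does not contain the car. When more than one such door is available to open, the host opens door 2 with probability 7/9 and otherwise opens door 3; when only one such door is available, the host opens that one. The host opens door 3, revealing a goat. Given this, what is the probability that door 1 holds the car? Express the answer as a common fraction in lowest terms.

2/11

Condition on the true location of the car.
If it is behind door 1 (prior 1/3): door 2 is available but not opened, probability 2/9; weight (1/3)·(2/9) = 2/27.
If it is behind door 2 (prior 1/3): only door 3 is available, probability 1; weight (1/3)·1 = 1/3.
If it is behind door 3 (prior 1/3): the host opened door 3, so this case is ruled out; weight (1/3)·0 = 0.
The weights sum to 11/27.
So P(the car behind door 1 | the host opened door 3) = (2/27) / (11/27) = 2/11.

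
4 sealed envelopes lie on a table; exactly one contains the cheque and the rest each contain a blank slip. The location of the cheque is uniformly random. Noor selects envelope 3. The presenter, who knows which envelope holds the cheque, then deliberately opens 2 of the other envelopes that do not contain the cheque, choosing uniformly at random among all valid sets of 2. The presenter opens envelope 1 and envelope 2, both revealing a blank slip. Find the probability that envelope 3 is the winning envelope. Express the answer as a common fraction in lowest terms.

Apply Bayes' rule, conditioning on where the cheque actually is.
If it is in either of envelopes 1 and 2 (prior 1/4 each): that envelope was opened and seen not to hold the prize — ruled out; weight (1/4)·0 = 0 each.
If it is in envelope 3 (prior 1/4): the presenter has 3 equally likely choices, so probability 1/3; weight (1/4)·(1/3) = 1/12.
If it is in envelope 4 (prior 1/4): the presenter has no choice, probability 1; weight (1/4)·1 = 1/4.
The weights sum to 1/3.
So P(the cheque in envelope 3 | the presenter opened envelope 1 and envelope 2) = (1/12) / (1/3) = 1/4.

1/4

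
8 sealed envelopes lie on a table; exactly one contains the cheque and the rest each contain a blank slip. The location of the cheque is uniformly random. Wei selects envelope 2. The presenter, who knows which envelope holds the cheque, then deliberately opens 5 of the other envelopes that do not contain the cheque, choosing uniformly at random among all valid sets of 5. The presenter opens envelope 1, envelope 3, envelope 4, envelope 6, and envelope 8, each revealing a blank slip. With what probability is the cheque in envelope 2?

1/8

Condition on the true location of the cheque.
If it is in any of envelopes 1, 3, 4, 6, and 8 (prior 1/8 each): that envelope was opened and seen not to hold the prize — ruled out; weight (1/8)·0 = 0 each.
If it is in envelope 2 (prior 1/8): the presenter has 21 equally likely choices, so probability 1/21; weight (1/8)·(1/21) = 1/168.
If it is in either of envelopes 5 and 7 (prior 1/8 each): the presenter has 6 equally likely choices, so probability 1/6; weight (1/8)·(1/6) = 1/48 each.
The weights sum to 1/21.
So P(the cheque in envelope 2 | the presenter opened envelope 1, envelope 3, envelope 4, envelope 6, and envelope 8) = (1/168) / (1/21) = 1/8.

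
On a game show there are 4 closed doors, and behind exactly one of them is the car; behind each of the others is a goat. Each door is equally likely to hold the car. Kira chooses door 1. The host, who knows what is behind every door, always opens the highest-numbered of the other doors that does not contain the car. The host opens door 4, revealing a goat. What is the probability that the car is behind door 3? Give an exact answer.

Consider each possible location of the car in turn.
If it is behind any of doors 1, 2, and 3 (prior 1/4 each): door 4 is the highest-numbered option available, probability 1; weight (1/4)·1 = 1/4 each.
If it is behind door 4 (prior 1/4): the host opened door 4, so this case is ruled out; weight (1/4)·0 = 0.
The weights sum to 3/4.
So P(the car behind door 3 | the host opened door 4) = (1/4) / (3/4) = 1/3.

1/3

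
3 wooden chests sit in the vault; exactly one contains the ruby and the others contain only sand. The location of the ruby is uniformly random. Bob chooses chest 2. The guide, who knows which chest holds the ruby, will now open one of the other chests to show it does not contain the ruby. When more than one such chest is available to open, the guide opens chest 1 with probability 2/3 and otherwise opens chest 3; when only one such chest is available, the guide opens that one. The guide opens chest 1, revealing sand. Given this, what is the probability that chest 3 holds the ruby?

3/5

Consider each possible location of the ruby in turn.
If it is in chest 1 (prior 1/3): the guide opened chest 1, so this case is ruled out; weight (1/3)·0 = 0.
If it is in chest 2 (prior 1/3): chest 1 is available, opened with probability 2/3; weight (1/3)·(2/3) = 2/9.
If it is in chest 3 (prior 1/3): only chest 1 is available, probability 1; weight (1/3)·1 = 1/3.
The weights sum to 5/9.
So P(the ruby in chest 3 | the guide opened chest 1) = (1/3) / (5/9) = 3/5.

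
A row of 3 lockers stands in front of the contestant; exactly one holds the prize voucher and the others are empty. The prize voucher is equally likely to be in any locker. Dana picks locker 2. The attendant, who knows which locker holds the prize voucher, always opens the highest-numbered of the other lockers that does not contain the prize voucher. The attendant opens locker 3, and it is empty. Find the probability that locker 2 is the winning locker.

Condition on the true location of the prize voucher.
If it is in either of lockers 1 and 2 (prior 1/3 each): locker 3 is the highest-numbered option available, probability 1; weight (1/3)·1 = 1/3 each.
If it is in locker 3 (prior 1/3): the attendant opened locker 3, so this case is ruled out; weight (1/3)·0 = 0.
The weights sum to 2/3.
So P(the prize voucher in locker 2 | the attendant opened locker 3) = (1/3) / (2/3) = 1/2.

1/2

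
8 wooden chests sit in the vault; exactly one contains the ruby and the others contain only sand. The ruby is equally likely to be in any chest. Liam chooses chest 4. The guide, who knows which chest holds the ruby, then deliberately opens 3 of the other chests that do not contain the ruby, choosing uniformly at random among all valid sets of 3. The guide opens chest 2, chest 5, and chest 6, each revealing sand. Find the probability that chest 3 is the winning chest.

7/32

Condition on the true location of the ruby.
If it is in any of chests 1, 3, 7, and 8 (prior 1/8 each): the guide has 20 equally likely choices, so probability 1/20; weight (1/8)·(1/20) = 1/160 each.
If it is in any of chests 2, 5, and 6 (prior 1/8 each): that chest was opened and seen not to hold the prize — ruled out; weight (1/8)·0 = 0 each.
If it is in chest 4 (prior 1/8): the guide has 35 equally likely choices, so probability 1/35; weight (1/8)·(1/35) = 1/280.
The weights sum to 1/35.
So P(the ruby in chest 3 | the guide opened chest 2, chest 5, and chest 6) = (1/160) / (1/35) = 7/32.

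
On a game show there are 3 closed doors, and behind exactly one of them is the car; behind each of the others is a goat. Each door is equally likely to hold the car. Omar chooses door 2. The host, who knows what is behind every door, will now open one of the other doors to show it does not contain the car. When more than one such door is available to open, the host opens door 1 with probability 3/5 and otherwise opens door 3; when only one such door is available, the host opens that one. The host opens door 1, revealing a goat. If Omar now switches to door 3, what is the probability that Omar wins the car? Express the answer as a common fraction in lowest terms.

5/8

Consider each possible location of the car in turn.
If it is behind door 1 (prior 1/3): the host opened door 1, so this case is ruled out; weight (1/3)·0 = 0.
If it is behind door 2 (prior 1/3): door 1 is available, opened with probability 3/5; weight (1/3)·(3/5) = 1/5.
If it is behind door 3 (prior 1/3): only door 1 is available, probability 1; weight (1/3)·1 = 1/3.
The weights sum to 8/15.
So P(the car behind door 3 | the host opened door 1) = (1/3) / (8/15) = 5/8.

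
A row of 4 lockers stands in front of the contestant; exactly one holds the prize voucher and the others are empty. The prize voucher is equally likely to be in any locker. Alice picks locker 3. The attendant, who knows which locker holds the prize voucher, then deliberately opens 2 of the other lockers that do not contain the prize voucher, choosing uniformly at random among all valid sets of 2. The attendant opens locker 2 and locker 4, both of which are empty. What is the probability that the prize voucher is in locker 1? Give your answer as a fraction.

Condition on the true location of the prize voucher.
If it is in locker 1 (prior 1/4): the attendant has no choice, probability 1; weight (1/4)·1 = 1/4.
If it is in either of lockers 2 and 4 (prior 1/4 each): that locker was opened and seen not to hold the prize — ruled out; weight (1/4)·0 = 0 each.
If it is in locker 3 (prior 1/4): the attendant has 3 equally likely choices, so probability 1/3; weight (1/4)·(1/3) = 1/12.
The weights sum to 1/3.
So P(the prize voucher in locker 1 | the attendant opened locker 2 and locker 4) = (1/4) / (1/3) = 3/4.

3/4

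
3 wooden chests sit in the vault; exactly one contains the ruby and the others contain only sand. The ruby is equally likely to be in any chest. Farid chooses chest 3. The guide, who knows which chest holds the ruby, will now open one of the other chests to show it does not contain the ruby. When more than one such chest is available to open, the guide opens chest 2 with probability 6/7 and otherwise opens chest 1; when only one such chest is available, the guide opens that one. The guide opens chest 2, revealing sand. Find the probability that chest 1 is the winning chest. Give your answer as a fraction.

Consider each possible location of the ruby in turn.
If it is in chest 1 (prior 1/3): only chest 2 is available, probability 1; weight (1/3)·1 = 1/3.
If it is in chest 2 (prior 1/3): the guide opened chest 2, so this case is ruled out; weight (1/3)·0 = 0.
If it is in chest 3 (prior 1/3): chest 2 is available, opened with probability 6/7; weight (1/3)·(6/7) = 2/7.
The weights sum to 13/21.
So P(the ruby in chest 1 | the guide opened chest 2) = (1/3) / (13/21) = 7/13.

7/13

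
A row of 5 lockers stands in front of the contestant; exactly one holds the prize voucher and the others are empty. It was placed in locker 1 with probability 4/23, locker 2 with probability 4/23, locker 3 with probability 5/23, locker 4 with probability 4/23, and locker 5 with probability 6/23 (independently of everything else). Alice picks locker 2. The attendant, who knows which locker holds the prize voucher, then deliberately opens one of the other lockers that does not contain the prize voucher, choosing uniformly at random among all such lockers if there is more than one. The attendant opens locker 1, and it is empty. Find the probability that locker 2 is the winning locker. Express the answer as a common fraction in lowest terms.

Consider each possible location of the prize voucher in turn.
If it is in locker 1 (prior 4/23): the attendant opened locker 1, so this case is ruled out; weight (4/23)·0 = 0.
If it is in locker 2 (prior 4/23): the attendant has 4 equally likely choices, so probability 1/4; weight (4/23)·(1/4) = 1/23.
If it is in locker 3 (prior 5/23): the attendant has 3 equally likely choices, so probability 1/3; weight (5/23)·(1/3) = 5/69.
If it is in locker 4 (prior 4/23): the attendant has 3 equally likely choices, so probability 1/3; weight (4/23)·(1/3) = 4/69.
If it is in locker 5 (prior 6/23): the attendant has 3 equally likely choices, so probability 1/3; weight (6/23)·(1/3) = 2/23.
The weights sum to 6/23.
So P(the prize voucher in locker 2 | the attendant opened locker 1) = (1/23) / (6/23) = 1/6.

1/6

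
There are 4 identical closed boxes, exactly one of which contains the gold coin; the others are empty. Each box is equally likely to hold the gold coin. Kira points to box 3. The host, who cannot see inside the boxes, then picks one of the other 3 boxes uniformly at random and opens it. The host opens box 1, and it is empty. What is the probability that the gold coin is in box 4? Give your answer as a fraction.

1/3

Because the host chose which box to open without knowing where the gold coin is, the choice is independent of the prize location. Learning that box 1 does not hold the gold coin simply rules out that one location and leaves the remaining 3 boxes still equally likely by symmetry.
So P(the gold coin in box 4) = 1/3.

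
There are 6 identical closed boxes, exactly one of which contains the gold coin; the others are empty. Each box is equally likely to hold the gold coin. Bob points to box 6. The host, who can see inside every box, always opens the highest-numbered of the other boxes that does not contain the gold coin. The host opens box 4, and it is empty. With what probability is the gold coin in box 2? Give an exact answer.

Apply Bayes' rule, conditioning on where the gold coin actually is.
If it is in any of boxes 1, 2, 3, and 6 (prior 1/6 each): the host would have opened box 5 instead, probability 0; weight (1/6)·0 = 0 each.
If it is in box 4 (prior 1/6): the host opened box 4, so this case is ruled out; weight (1/6)·0 = 0.
If it is in box 5 (prior 1/6): box 4 is the highest-numbered option available, probability 1; weight (1/6)·1 = 1/6.
The weights sum to 1/6.
So P(the gold coin in box 2 | the host opened box 4) = 0 / (1/6) = 0.

0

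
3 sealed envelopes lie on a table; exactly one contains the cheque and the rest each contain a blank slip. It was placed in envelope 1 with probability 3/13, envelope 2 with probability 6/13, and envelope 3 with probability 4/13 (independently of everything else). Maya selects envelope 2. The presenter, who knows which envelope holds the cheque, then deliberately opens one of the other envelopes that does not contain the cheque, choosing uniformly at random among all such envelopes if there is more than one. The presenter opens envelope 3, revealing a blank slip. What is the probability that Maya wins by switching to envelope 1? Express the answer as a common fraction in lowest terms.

Consider each possible location of the cheque in turn.
If it is in envelope 1 (prior 3/13): the presenter has no choice, probability 1; weight (3/13)·1 = 3/13.
If it is in envelope 2 (prior 6/13): the presenter has 2 equally likely choices, so probability 1/2; weight (6/13)·(1/2) = 3/13.
If it is in envelope 3 (prior 4/13): the presenter opened envelope 3, so this case is ruled out; weight (4/13)·0 = 0.
The weights sum to 6/13.
So P(the cheque in envelope 1 | the presenter opened envelope 3) = (3/13) / (6/13) = 1/2.

1/2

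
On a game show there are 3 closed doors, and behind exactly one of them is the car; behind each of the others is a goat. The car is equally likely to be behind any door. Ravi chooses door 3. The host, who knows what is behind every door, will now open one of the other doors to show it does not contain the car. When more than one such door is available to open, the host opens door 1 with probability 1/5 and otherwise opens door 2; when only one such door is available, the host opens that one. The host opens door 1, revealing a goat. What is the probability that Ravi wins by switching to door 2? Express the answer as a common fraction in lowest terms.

5/6

Consider each possible location of the car in turn.
If it is behind door 1 (prior 1/3): the host opened door 1, so this case is ruled out; weight (1/3)·0 = 0.
If it is behind door 2 (prior 1/3): only door 1 is available, probability 1; weight (1/3)·1 = 1/3.
If it is behind door 3 (prior 1/3): door 1 is available, opened with probability 1/5; weight (1/3)·(1/5) = 1/15.
The weights sum to 2/5.
So P(the car behind door 2 | the host opened door 1) = (1/3) / (2/5) = 5/6.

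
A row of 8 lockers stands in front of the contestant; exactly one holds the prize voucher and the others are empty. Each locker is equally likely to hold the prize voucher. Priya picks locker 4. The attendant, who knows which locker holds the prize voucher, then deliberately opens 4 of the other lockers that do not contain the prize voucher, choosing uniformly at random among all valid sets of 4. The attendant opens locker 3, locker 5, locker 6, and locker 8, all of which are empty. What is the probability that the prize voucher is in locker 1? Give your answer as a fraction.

Consider each possible location of the prize voucher in turn.
If it is in any of lockers 1, 2, and 7 (prior 1/8 each): the attendant has 15 equally likely choices, so probability 1/15; weight (1/8)·(1/15) = 1/120 each.
If it is in any of lockers 3, 5, 6, and 8 (prior 1/8 each): that locker was opened and seen not to hold the prize — ruled out; weight (1/8)·0 = 0 each.
If it is in locker 4 (prior 1/8): the attendant has 35 equally likely choices, so probability 1/35; weight (1/8)·(1/35) = 1/280.
The weights sum to 1/35.
So P(the prize voucher in locker 1 | the attendant opened locker 3, locker 5, locker 6, and locker 8) = (1/120) / (1/35) = 7/24.

7/24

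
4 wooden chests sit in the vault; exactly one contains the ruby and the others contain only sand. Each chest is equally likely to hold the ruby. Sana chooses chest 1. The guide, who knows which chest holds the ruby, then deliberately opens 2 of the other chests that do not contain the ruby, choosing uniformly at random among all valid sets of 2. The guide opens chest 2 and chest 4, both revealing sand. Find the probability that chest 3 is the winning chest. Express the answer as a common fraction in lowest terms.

3/4

Apply Bayes' rule, conditioning on where the ruby actually is.
If it is in chest 1 (prior 1/4): the guide has 3 equally likely choices, so probability 1/3; weight (1/4)·(1/3) = 1/12.
If it is in either of chests 2 and 4 (prior 1/4 each): that chest was opened and seen not to hold the prize — ruled out; weight (1/4)·0 = 0 each.
If it is in chest 3 (prior 1/4): the guide has no choice, probability 1; weight (1/4)·1 = 1/4.
The weights sum to 1/3.
So P(the ruby in chest 3 | the guide opened chest 2 and chest 4) = (1/4) / (1/3) = 3/4.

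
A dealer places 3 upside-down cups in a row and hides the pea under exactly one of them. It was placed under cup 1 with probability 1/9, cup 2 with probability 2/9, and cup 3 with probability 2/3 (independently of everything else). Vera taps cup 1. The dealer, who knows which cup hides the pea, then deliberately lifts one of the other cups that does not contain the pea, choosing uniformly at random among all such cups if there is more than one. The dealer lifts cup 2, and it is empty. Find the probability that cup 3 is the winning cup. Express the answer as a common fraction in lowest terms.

Consider each possible location of the pea in turn.
If it is under cup 1 (prior 1/9): the dealer has 2 equally likely choices, so probability 1/2; weight (1/9)·(1/2) = 1/18.
If it is under cup 2 (prior 2/9): the dealer opened cup 2, so this case is ruled out; weight (2/9)·0 = 0.
If it is under cup 3 (prior 2/3): the dealer has no choice, probability 1; weight (2/3)·1 = 2/3.
The weights sum to 13/18.
So P(the pea under cup 3 | the dealer opened cup 2) = (2/3) / (13/18) = 12/13.

12/13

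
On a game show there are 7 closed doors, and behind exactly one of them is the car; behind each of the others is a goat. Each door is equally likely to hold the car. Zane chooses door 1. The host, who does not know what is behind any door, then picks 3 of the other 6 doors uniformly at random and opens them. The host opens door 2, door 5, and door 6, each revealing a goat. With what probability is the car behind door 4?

1/4

Condition on the true location of the car.
If it is behind any of doors 1, 3, 4, and 7 (prior 1/7 each): the host picks exactly this set with probability 1/20 regardless, and none is the prize; weight (1/7)·(1/20) = 1/140 each.
If it is behind any of doors 2, 5, and 6 (prior 1/7 each): that door was opened and seen not to hold the prize — ruled out; weight (1/7)·0 = 0 each.
The weights sum to 1/35.
So P(the car behind door 4 | the host opened door 2, door 5, and door 6) = (1/140) / (1/35) = 1/4.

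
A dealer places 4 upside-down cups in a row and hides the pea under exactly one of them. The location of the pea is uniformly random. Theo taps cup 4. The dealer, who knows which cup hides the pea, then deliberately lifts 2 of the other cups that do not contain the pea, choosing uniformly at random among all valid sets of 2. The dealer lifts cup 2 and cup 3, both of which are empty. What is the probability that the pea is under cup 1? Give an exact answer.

3/4

Apply Bayes' rule, conditioning on where the pea actually is.
If it is under cup 1 (prior 1/4): the dealer has no choice, probability 1; weight (1/4)·1 = 1/4.
If it is under either of cups 2 and 3 (prior 1/4 each): that cup was opened and seen not to hold the prize — ruled out; weight (1/4)·0 = 0 each.
If it is under cup 4 (prior 1/4): the dealer has 3 equally likely choices, so probability 1/3; weight (1/4)·(1/3) = 1/12.
The weights sum to 1/3.
So P(the pea under cup 1 | the dealer opened cup 2 and cup 3) = (1/4) / (1/3) = 3/4.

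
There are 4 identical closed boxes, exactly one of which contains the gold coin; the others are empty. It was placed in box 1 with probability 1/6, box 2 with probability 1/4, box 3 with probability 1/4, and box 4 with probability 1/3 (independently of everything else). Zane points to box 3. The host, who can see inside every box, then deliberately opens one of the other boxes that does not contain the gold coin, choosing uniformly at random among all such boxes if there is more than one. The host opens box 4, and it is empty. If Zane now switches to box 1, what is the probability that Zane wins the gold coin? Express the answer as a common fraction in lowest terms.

Apply Bayes' rule, conditioning on where the gold coin actually is.
If it is in box 1 (prior 1/6): the host has 2 equally likely choices, so probability 1/2; weight (1/6)·(1/2) = 1/12.
If it is in box 2 (prior 1/4): the host has 2 equally likely choices, so probability 1/2; weight (1/4)·(1/2) = 1/8.
If it is in box 3 (prior 1/4): the host has 3 equally likely choices, so probability 1/3; weight (1/4)·(1/3) = 1/12.
If it is in box 4 (prior 1/3): the host opened box 4, so this case is ruled out; weight (1/3)·0 = 0.
The weights sum to 7/24.
So P(the gold coin in box 1 | the host opened box 4) = (1/12) / (7/24) = 2/7.

2/7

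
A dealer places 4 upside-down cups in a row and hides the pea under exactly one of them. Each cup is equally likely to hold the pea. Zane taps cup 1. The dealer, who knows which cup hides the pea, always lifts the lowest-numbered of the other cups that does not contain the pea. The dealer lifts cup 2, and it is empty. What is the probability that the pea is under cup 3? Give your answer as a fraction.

Apply Bayes' rule, conditioning on where the pea actually is.
If it is under any of cups 1, 3, and 4 (prior 1/4 each): cup 2 is the lowest-numbered option available, probability 1; weight (1/4)·1 = 1/4 each.
If it is under cup 2 (prior 1/4): the dealer opened cup 2, so this case is ruled out; weight (1/4)·0 = 0.
The weights sum to 3/4.
So P(the pea under cup 3 | the dealer opened cup 2) = (1/4) / (3/4) = 1/3.

1/3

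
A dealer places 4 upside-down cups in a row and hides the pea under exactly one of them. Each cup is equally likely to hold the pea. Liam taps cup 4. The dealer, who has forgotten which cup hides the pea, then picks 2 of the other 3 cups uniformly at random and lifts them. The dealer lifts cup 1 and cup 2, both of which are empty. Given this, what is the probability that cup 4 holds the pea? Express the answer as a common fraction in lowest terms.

1/2

Because the dealer chose which cups to lift without knowing where the pea is, the choice is independent of the prize location. Learning that none of the 2 opened cups holds the pea simply rules out those 2 locations and leaves the remaining 2 cups still equally likely by symmetry.
So P(the pea under cup 4) = 1/2.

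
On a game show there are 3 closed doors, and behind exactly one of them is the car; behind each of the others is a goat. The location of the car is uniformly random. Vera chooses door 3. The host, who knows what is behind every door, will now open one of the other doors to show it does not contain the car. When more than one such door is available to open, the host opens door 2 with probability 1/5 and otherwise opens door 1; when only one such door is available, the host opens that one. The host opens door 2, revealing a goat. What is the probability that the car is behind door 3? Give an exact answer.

1/6

Consider each possible location of the car in turn.
If it is behind door 1 (prior 1/3): only door 2 is available, probability 1; weight (1/3)·1 = 1/3.
If it is behind door 2 (prior 1/3): the host opened door 2, so this case is ruled out; weight (1/3)·0 = 0.
If it is behind door 3 (prior 1/3): door 2 is available, opened with probability 1/5; weight (1/3)·(1/5) = 1/15.
The weights sum to 2/5.
So P(the car behind door 3 | the host opened door 2) = (1/15) / (2/5) = 1/6.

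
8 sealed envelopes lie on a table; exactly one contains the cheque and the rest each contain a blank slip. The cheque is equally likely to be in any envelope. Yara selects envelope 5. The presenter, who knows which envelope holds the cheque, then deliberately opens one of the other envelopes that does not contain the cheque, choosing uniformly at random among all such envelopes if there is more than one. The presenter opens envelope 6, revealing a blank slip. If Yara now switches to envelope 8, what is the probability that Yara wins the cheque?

7/48

Condition on the true location of the cheque.
If it is in any of envelopes 1, 2, 3, 4, 7, and 8 (prior 1/8 each): the presenter has 6 equally likely choices, so probability 1/6; weight (1/8)·(1/6) = 1/48 each.
If it is in envelope 5 (prior 1/8): the presenter has 7 equally likely choices, so probability 1/7; weight (1/8)·(1/7) = 1/56.
If it is in envelope 6 (prior 1/8): the presenter opened envelope 6, so this case is ruled out; weight (1/8)·0 = 0.
The weights sum to 1/7.
So P(the cheque in envelope 8 | the presenter opened envelope 6) = (1/48) / (1/7) = 7/48.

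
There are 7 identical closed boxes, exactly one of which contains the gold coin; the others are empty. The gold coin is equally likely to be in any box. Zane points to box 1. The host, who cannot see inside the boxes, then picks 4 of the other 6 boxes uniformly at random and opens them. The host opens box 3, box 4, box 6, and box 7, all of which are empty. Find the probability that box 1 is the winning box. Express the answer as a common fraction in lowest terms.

1/3

Because the host chose which boxes to open without knowing where the gold coin is, the choice is independent of the prize location. Learning that none of the 4 opened boxes holds the gold coin simply rules out those 4 locations and leaves the remaining 3 boxes still equally likely by symmetry.
So P(the gold coin in box 1) = 1/3.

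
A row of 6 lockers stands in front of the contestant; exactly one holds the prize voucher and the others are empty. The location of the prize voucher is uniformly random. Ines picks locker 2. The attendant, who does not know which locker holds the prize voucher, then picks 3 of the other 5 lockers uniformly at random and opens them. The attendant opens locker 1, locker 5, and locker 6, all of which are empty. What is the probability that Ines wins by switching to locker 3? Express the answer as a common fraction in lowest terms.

Condition on the true location of the prize voucher.
If it is in any of lockers 1, 5, and 6 (prior 1/6 each): that locker was opened and seen not to hold the prize — ruled out; weight (1/6)·0 = 0 each.
If it is in any of lockers 2, 3, and 4 (prior 1/6 each): the attendant picks exactly this set with probability 1/10 regardless, and none is the prize; weight (1/6)·(1/10) = 1/60 each.
The weights sum to 1/20.
So P(the prize voucher in locker 3 | the attendant opened locker 1, locker 5, and locker 6) = (1/60) / (1/20) = 1/3.

1/3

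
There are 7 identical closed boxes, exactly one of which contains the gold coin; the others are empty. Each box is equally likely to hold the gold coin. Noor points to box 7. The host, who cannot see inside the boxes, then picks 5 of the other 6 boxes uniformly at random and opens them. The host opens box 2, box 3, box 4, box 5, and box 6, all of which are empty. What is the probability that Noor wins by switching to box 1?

Apply Bayes' rule, conditioning on where the gold coin actually is.
If it is in either of boxes 1 and 7 (prior 1/7 each): the host picks exactly this set with probability 1/6 regardless, and none is the prize; weight (1/7)·(1/6) = 1/42 each.
If it is in any of boxes 2, 3, 4, 5, and 6 (prior 1/7 each): that box was opened and seen not to hold the prize — ruled out; weight (1/7)·0 = 0 each.
The weights sum to 1/21.
So P(the gold coin in box 1 | the host opened box 2, box 3, box 4, box 5, and box 6) = (1/42) / (1/21) = 1/2.

1/2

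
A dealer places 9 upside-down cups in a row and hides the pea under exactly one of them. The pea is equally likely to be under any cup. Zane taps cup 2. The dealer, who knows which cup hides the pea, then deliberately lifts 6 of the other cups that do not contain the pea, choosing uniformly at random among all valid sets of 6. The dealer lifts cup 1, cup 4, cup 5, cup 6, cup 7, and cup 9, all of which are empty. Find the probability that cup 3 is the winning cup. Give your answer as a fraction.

Apply Bayes' rule, conditioning on where the pea actually is.
If it is under any of cups 1, 4, 5, 6, 7, and 9 (prior 1/9 each): that cup was opened and seen not to hold the prize — ruled out; weight (1/9)·0 = 0 each.
If it is under cup 2 (prior 1/9): the dealer has 28 equally likely choices, so probability 1/28; weight (1/9)·(1/28) = 1/252.
If it is under either of cups 3 and 8 (prior 1/9 each): the dealer has 7 equally likely choices, so probability 1/7; weight (1/9)·(1/7) = 1/63 each.
The weights sum to 1/28.
So P(the pea under cup 3 | the dealer opened cup 1, cup 4, cup 5, cup 6, cup 7, and cup 9) = (1/63) / (1/28) = 4/9.

4/9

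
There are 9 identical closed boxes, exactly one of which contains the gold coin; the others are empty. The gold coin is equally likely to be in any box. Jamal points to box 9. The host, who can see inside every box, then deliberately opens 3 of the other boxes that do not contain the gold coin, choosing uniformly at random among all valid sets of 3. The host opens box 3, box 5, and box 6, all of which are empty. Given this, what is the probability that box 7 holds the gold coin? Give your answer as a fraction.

8/45

Condition on the true location of the gold coin.
If it is in any of boxes 1, 2, 4, 7, and 8 (prior 1/9 each): the host has 35 equally likely choices, so probability 1/35; weight (1/9)·(1/35) = 1/315 each.
If it is in any of boxes 3, 5, and 6 (prior 1/9 each): that box was opened and seen not to hold the prize — ruled out; weight (1/9)·0 = 0 each.
If it is in box 9 (prior 1/9): the host has 56 equally likely choices, so probability 1/56; weight (1/9)·(1/56) = 1/504.
The weights sum to 1/56.
So P(the gold coin in box 7 | the host opened box 3, box 5, and box 6) = (1/315) / (1/56) = 8/45.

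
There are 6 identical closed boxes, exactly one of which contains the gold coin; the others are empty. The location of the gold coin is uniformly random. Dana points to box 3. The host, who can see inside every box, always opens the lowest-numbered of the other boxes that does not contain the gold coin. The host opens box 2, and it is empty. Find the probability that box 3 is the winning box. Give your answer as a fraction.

0

Consider each possible location of the gold coin in turn.
If it is in box 1 (prior 1/6): box 2 is the lowest-numbered option available, probability 1; weight (1/6)·1 = 1/6.
If it is in box 2 (prior 1/6): the host opened box 2, so this case is ruled out; weight (1/6)·0 = 0.
If it is in any of boxes 3, 4, 5, and 6 (prior 1/6 each): the host would have opened box 1 instead, probability 0; weight (1/6)·0 = 0 each.
The weights sum to 1/6.
So P(the gold coin in box 3 | the host opened box 2) = 0 / (1/6) = 0.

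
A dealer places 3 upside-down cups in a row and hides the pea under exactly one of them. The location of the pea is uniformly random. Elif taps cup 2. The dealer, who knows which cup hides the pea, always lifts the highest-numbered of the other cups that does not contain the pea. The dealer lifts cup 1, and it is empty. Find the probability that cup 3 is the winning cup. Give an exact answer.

1

Condition on the true location of the pea.
If it is under cup 1 (prior 1/3): the dealer opened cup 1, so this case is ruled out; weight (1/3)·0 = 0.
If it is under cup 2 (prior 1/3): the dealer would have opened cup 3 instead, probability 0; weight (1/3)·0 = 0.
If it is under cup 3 (prior 1/3): cup 1 is the highest-numbered option available, probability 1; weight (1/3)·1 = 1/3.
The weights sum to 1/3.
So P(the pea under cup 3 | the dealer opened cup 1) = (1/3) / (1/3) = 1.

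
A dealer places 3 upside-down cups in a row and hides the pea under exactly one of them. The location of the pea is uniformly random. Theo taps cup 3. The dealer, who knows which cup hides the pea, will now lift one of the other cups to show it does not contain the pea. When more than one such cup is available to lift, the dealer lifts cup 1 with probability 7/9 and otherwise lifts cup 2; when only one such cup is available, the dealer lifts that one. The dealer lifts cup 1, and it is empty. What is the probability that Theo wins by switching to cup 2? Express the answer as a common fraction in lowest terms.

Apply Bayes' rule, conditioning on where the pea actually is.
If it is under cup 1 (prior 1/3): the dealer opened cup 1, so this case is ruled out; weight (1/3)·0 = 0.
If it is under cup 2 (prior 1/3): only cup 1 is available, probability 1; weight (1/3)·1 = 1/3.
If it is under cup 3 (prior 1/3): cup 1 is available, opened with probability 7/9; weight (1/3)·(7/9) = 7/27.
The weights sum to 16/27.
So P(the pea under cup 2 | the dealer opened cup 1) = (1/3) / (16/27) = 9/16.

9/16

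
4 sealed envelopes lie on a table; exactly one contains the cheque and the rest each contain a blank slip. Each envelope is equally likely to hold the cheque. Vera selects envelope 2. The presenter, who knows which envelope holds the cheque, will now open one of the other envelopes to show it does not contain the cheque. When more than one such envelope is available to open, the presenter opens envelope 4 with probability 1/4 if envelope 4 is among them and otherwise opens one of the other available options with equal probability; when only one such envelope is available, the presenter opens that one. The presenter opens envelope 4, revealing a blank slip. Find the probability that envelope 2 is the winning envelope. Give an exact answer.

1/3

Consider each possible location of the cheque in turn.
If it is in any of envelopes 1, 2, and 3 (prior 1/4 each): envelope 4 is available, opened with probability 1/4; weight (1/4)·(1/4) = 1/16 each.
If it is in envelope 4 (prior 1/4): the presenter opened envelope 4, so this case is ruled out; weight (1/4)·0 = 0.
The weights sum to 3/16.
So P(the cheque in envelope 2 | the presenter opened envelope 4) = (1/16) / (3/16) = 1/3.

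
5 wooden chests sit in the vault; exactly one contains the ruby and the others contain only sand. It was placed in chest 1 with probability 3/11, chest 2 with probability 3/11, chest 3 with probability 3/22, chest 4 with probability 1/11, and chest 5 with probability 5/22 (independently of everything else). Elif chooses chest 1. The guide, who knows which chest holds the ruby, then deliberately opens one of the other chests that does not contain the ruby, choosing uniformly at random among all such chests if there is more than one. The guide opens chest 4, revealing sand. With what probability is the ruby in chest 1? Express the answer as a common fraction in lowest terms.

Consider each possible location of the ruby in turn.
If it is in chest 1 (prior 3/11): the guide has 4 equally likely choices, so probability 1/4; weight (3/11)·(1/4) = 3/44.
If it is in chest 2 (prior 3/11): the guide has 3 equally likely choices, so probability 1/3; weight (3/11)·(1/3) = 1/11.
If it is in chest 3 (prior 3/22): the guide has 3 equally likely choices, so probability 1/3; weight (3/22)·(1/3) = 1/22.
If it is in chest 4 (prior 1/11): the guide opened chest 4, so this case is ruled out; weight (1/11)·0 = 0.
If it is in chest 5 (prior 5/22): the guide has 3 equally likely choices, so probability 1/3; weight (5/22)·(1/3) = 5/66.
The weights sum to 37/132.
So P(the ruby in chest 1 | the guide opened chest 4) = (3/44) / (37/132) = 9/37.

9/37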